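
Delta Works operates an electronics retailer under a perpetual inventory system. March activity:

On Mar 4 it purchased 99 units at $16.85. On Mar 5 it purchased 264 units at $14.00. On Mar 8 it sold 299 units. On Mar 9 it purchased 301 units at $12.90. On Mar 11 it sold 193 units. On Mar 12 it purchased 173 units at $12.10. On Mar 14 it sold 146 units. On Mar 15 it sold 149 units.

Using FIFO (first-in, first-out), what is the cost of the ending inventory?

Ending inventory = $605.00

Mar 8, 299 sold [FIFO — oldest first]: 99 @ $16.85 + 200 @ $14.00 = $4,468.15
Mar 11, 193 sold [FIFO — oldest first]: 64 @ $14.00 + 129 @ $12.90 = $2,560.10
Mar 14, 146 sold [FIFO — oldest first]: 146 @ $12.90 = $1,883.40
Mar 15, 149 sold [FIFO — oldest first]: 26 @ $12.90 + 123 @ $12.10 = $1,823.70
Total COGS = $4,468.15 + $2,560.10 + $1,883.40 + $1,823.70 = $10,735.35
Ending inventory: 50 @ $12.10 = $605.00
Check: goods available $11,340.35 = COGS $10,735.35 + ending $605.00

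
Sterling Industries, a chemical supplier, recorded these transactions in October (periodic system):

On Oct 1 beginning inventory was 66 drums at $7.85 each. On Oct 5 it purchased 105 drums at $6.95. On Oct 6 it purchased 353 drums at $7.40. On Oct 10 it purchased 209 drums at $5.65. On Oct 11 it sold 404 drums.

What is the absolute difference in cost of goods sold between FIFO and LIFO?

$348.20

FIFO COGS: 66 @ $7.85 + 105 @ $6.95 + 233 @ $7.40 = $2,972.05
LIFO COGS: 209 @ $5.65 + 195 @ $7.40 = $2,623.85
Difference = |$2,972.05 − $2,623.85| = $348.20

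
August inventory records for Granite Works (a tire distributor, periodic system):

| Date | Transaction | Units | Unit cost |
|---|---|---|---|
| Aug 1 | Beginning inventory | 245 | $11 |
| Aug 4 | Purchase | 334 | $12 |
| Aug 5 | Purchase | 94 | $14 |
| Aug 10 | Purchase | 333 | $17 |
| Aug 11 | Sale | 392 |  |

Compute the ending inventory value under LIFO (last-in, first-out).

Ending inventory = $7,193

Aug 11, 392 sold [LIFO — newest first]: 333 @ $17 + 59 @ $14 = $6,487
Ending inventory: 245 @ $11 + 334 @ $12 + 35 @ $14 = $7,193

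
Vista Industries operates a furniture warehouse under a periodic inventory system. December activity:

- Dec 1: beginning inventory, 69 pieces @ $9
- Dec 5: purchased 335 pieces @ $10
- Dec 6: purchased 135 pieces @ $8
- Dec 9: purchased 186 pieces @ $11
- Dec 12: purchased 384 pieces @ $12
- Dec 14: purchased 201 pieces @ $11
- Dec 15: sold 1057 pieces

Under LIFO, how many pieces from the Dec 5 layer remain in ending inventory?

Dec 15, 1057 sold [LIFO — newest first]: 201 @ $11 + 384 @ $12 + 186 @ $11 + 135 @ $8 + 151 @ $10 = $11,455
Ending inventory: 69 @ $9 + 184 @ $10 = $2,461

184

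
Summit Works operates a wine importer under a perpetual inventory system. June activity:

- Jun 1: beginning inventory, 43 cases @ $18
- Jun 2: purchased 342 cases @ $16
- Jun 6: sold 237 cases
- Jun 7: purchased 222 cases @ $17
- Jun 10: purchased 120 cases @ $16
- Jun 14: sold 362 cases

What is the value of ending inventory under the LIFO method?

Ending inventory = $2,134

Jun 6, 237 sold [LIFO — newest first]: 237 @ $16 = $3,792
Jun 14, 362 sold [LIFO — newest first]: 120 @ $16 + 222 @ $17 + 20 @ $16 = $6,014
Total COGS = $3,792 + $6,014 = $9,806
Ending inventory: 43 @ $18 + 85 @ $16 = $2,134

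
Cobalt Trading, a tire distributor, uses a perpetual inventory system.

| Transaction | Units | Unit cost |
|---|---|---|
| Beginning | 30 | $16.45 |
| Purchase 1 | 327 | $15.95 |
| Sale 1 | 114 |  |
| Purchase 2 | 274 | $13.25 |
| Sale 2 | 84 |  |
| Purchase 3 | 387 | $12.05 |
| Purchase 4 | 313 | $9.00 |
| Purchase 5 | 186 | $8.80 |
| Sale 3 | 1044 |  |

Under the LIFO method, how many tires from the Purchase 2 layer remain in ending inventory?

32

Sale 1 (114) [LIFO — newest first]: 114 @ $15.95 = $1,818.30
Sale 2 (84) [LIFO — newest first]: 84 @ $13.25 = $1,113.00
Sale 3 (1044) [LIFO — newest first]: 186 @ $8.80 + 313 @ $9.00 + 387 @ $12.05 + 158 @ $13.25 = $11,210.65
Total COGS = $1,818.30 + $1,113.00 + $11,210.65 = $14,141.95
Ending inventory: 30 @ $16.45 + 213 @ $15.95 + 32 @ $13.25 = $4,314.85
Check: goods available $18,456.80 = COGS $14,141.95 + ending $4,314.85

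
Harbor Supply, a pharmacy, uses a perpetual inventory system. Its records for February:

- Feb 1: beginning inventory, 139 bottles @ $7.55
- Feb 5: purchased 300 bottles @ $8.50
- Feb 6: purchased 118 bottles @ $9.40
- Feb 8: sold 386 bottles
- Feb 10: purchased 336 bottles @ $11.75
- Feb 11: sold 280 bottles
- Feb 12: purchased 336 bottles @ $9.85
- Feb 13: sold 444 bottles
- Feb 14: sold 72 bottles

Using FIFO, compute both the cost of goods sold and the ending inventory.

COGS = $11,503.30; ending inventory = $462.95

Feb 8, 386 sold [FIFO — oldest first]: 139 @ $7.55 + 247 @ $8.50 = $3,148.95
Feb 11, 280 sold [FIFO — oldest first]: 53 @ $8.50 + 118 @ $9.40 + 109 @ $11.75 = $2,840.45
Feb 13, 444 sold [FIFO — oldest first]: 227 @ $11.75 + 217 @ $9.85 = $4,804.70
Feb 14, 72 sold [FIFO — oldest first]: 72 @ $9.85 = $709.20
Total COGS = $3,148.95 + $2,840.45 + $4,804.70 + $709.20 = $11,503.30
Ending inventory: 47 @ $9.85 = $462.95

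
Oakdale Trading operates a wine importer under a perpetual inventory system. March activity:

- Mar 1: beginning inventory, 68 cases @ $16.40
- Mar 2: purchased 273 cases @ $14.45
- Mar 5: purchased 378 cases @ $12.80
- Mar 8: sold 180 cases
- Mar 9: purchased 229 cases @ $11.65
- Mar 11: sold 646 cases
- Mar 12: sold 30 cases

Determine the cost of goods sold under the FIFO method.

Mar 8, 180 sold [FIFO — oldest first]: 68 @ $16.40 + 112 @ $14.45 = $2,733.60
Mar 11, 646 sold [FIFO — oldest first]: 161 @ $14.45 + 378 @ $12.80 + 107 @ $11.65 = $8,411.40
Mar 12, 30 sold [FIFO — oldest first]: 30 @ $11.65 = $349.50
Total COGS = $2,733.60 + $8,411.40 + $349.50 = $11,494.50
Ending inventory: 92 @ $11.65 = $1,071.80
Check: goods available $12,566.30 = COGS $11,494.50 + ending $1,071.80

COGS = $11,494.50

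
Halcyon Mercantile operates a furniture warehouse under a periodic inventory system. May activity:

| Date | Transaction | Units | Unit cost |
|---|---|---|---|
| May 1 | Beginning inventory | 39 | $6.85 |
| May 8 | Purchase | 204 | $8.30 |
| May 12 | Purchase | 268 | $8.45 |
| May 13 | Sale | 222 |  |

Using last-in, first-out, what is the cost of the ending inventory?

Ending inventory = $2,349.05

May 13, 222 sold [LIFO — newest first]: 222 @ $8.45 = $1,875.90
Ending inventory: 39 @ $6.85 + 204 @ $8.30 + 46 @ $8.45 = $2,349.05
Check: goods available $4,224.95 = COGS $1,875.90 + ending $2,349.05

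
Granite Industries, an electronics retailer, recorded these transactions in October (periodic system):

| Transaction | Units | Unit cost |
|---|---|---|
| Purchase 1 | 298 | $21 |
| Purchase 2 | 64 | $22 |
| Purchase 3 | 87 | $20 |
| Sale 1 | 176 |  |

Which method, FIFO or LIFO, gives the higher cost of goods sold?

FIFO COGS: 176 @ $21 = $3,696
LIFO COGS: 87 @ $20 + 64 @ $22 + 25 @ $21 = $3,673

FIFO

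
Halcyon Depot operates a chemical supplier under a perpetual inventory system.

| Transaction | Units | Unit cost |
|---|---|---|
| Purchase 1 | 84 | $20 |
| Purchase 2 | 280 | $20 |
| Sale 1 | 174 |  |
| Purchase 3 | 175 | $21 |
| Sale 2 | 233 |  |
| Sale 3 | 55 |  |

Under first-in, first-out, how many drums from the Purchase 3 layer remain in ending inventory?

77

Sale 1 (174) [FIFO — oldest first]: 84 @ $20 + 90 @ $20 = $3,480
Sale 2 (233) [FIFO — oldest first]: 190 @ $20 + 43 @ $21 = $4,703
Sale 3 (55) [FIFO — oldest first]: 55 @ $21 = $1,155
Total COGS = $3,480 + $4,703 + $1,155 = $9,338
Ending inventory: 77 @ $21 = $1,617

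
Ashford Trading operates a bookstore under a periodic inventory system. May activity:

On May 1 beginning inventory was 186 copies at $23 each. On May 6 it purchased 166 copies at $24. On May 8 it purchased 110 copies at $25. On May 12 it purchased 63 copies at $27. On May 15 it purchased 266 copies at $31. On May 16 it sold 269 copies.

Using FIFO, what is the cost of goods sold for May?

May 16, 269 sold [FIFO — oldest first]: 186 @ $23 + 83 @ $24 = $6,270
Ending inventory: 83 @ $24 + 110 @ $25 + 63 @ $27 + 266 @ $31 = $14,689
Check: goods available $20,959 = COGS $6,270 + ending $14,689

COGS = $6,270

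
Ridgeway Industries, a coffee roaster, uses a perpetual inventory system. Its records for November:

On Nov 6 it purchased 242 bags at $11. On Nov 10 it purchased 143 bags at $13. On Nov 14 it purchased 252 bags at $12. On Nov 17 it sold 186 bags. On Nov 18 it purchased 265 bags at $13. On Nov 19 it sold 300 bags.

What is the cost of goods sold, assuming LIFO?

Nov 17, 186 sold [LIFO — newest first]: 186 @ $12 = $2,232
Nov 19, 300 sold [LIFO — newest first]: 265 @ $13 + 35 @ $12 = $3,865
Total COGS = $2,232 + $3,865 = $6,097
Ending inventory: 242 @ $11 + 143 @ $13 + 31 @ $12 = $4,893
Check: goods available $10,990 = COGS $6,097 + ending $4,893

COGS = $6,097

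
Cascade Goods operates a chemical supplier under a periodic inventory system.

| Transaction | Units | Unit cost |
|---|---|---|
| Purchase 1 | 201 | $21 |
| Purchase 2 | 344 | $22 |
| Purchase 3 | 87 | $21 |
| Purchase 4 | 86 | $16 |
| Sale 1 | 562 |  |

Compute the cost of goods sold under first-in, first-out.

COGS = $12,146

Sale 1 (562) [FIFO — oldest first]: 201 @ $21 + 344 @ $22 + 17 @ $21 = $12,146
Ending inventory: 70 @ $21 + 86 @ $16 = $2,846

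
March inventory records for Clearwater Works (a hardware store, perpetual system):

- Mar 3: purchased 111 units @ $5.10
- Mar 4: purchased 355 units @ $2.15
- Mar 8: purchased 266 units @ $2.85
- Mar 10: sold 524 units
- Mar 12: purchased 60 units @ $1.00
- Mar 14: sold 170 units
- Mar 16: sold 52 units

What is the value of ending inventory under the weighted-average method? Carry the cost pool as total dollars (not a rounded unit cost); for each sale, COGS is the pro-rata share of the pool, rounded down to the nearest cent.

After Mar 3: 111 on hand, pool $566.10 (≈ $5.1000 each)
After Mar 4: 466 on hand, pool $1,329.35 (≈ $2.8527 each)
After Mar 8: 732 on hand, pool $2,087.45 (≈ $2.8517 each)
Mar 10, sell 524: 524/732 × $2,087.45 → $1,494.29
After Mar 12: 268 on hand, pool $653.16 (≈ $2.4372 each)
Mar 14, sell 170: 170/268 × $653.16 → $414.31
Mar 16, sell 52: 52/98 × $238.85 → $126.73
Total COGS = $1,494.29 + $414.31 + $126.73 = $2,035.33
Ending inventory (cost pool remaining) = $112.12
Check: goods available $2,147.45 = COGS $2,035.33 + ending $112.12

Ending inventory = $112.12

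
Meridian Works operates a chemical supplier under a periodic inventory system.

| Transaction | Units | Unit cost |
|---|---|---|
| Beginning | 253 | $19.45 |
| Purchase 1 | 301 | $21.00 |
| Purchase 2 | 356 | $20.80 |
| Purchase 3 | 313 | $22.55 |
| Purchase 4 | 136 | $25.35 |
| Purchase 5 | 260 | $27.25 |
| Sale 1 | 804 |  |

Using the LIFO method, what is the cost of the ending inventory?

Sale 1 (804) [LIFO — newest first]: 260 @ $27.25 + 136 @ $25.35 + 313 @ $22.55 + 95 @ $20.80 = $19,566.75
Ending inventory: 253 @ $19.45 + 301 @ $21.00 + 261 @ $20.80 = $16,670.65

Ending inventory = $16,670.65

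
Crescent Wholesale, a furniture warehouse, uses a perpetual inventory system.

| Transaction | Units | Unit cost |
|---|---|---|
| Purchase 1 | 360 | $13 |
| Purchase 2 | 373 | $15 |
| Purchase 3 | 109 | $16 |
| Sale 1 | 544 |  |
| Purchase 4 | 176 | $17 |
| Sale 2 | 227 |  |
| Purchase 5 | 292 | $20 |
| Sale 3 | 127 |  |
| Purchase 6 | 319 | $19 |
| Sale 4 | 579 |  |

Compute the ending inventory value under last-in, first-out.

Ending inventory = $1,976

Sale 1 (544) [LIFO — newest first]: 109 @ $16 + 373 @ $15 + 62 @ $13 = $8,145
Sale 2 (227) [LIFO — newest first]: 176 @ $17 + 51 @ $13 = $3,655
Sale 3 (127) [LIFO — newest first]: 127 @ $20 = $2,540
Sale 4 (579) [LIFO — newest first]: 319 @ $19 + 165 @ $20 + 95 @ $13 = $10,596
Total COGS = $8,145 + $3,655 + $2,540 + $10,596 = $24,936
Ending inventory: 152 @ $13 = $1,976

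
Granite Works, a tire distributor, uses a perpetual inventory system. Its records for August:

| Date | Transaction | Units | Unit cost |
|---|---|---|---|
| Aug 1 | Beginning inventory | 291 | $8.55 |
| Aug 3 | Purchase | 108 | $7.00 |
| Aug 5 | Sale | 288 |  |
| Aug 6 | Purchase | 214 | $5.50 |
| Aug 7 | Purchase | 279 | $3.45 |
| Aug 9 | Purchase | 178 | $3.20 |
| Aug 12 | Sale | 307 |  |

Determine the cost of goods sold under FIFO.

COGS = $4,322.05

Aug 5, 288 sold [FIFO — oldest first]: 288 @ $8.55 = $2,462.40
Aug 12, 307 sold [FIFO — oldest first]: 3 @ $8.55 + 108 @ $7.00 + 196 @ $5.50 = $1,859.65
Total COGS = $2,462.40 + $1,859.65 = $4,322.05
Ending inventory: 18 @ $5.50 + 279 @ $3.45 + 178 @ $3.20 = $1,631.15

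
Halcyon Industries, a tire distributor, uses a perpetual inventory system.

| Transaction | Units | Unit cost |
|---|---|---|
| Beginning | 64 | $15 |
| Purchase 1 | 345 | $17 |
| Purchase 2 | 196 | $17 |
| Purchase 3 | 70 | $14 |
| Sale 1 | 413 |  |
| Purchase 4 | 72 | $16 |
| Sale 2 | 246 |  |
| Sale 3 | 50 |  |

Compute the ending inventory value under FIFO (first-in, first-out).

Sale 1 (413) [FIFO — oldest first]: 64 @ $15 + 345 @ $17 + 4 @ $17 = $6,893
Sale 2 (246) [FIFO — oldest first]: 192 @ $17 + 54 @ $14 = $4,020
Sale 3 (50) [FIFO — oldest first]: 16 @ $14 + 34 @ $16 = $768
Total COGS = $6,893 + $4,020 + $768 = $11,681
Ending inventory: 38 @ $16 = $608
Check: goods available $12,289 = COGS $11,681 + ending $608

Ending inventory = $608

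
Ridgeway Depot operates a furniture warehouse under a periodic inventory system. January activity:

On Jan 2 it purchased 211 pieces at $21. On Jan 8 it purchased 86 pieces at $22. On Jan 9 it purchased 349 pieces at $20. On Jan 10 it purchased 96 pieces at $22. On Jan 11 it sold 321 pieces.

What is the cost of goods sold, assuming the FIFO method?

COGS = $6,803

Jan 11, 321 sold [FIFO — oldest first]: 211 @ $21 + 86 @ $22 + 24 @ $20 = $6,803
Ending inventory: 325 @ $20 + 96 @ $22 = $8,612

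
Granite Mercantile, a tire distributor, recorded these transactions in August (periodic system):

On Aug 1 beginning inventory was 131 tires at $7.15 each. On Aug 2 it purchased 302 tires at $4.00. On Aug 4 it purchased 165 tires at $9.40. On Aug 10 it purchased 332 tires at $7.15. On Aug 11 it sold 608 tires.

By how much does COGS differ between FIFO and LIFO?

$601.65

FIFO COGS: 131 @ $7.15 + 302 @ $4.00 + 165 @ $9.40 + 10 @ $7.15 = $3,767.15
LIFO COGS: 332 @ $7.15 + 165 @ $9.40 + 111 @ $4.00 = $4,368.80
Difference = |$3,767.15 − $4,368.80| = $601.65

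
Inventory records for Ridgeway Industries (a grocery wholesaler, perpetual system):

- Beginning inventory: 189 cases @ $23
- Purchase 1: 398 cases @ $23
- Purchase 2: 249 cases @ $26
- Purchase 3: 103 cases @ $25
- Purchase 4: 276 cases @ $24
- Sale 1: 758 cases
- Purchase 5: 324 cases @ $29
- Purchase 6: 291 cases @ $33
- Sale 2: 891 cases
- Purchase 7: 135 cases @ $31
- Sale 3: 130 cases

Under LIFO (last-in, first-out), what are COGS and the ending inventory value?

COGS = $48,040; ending inventory = $4,318

Sale 1 (758) [LIFO — newest first]: 276 @ $24 + 103 @ $25 + 249 @ $26 + 130 @ $23 = $18,663
Sale 2 (891) [LIFO — newest first]: 291 @ $33 + 324 @ $29 + 268 @ $23 + 8 @ $23 = $25,347
Sale 3 (130) [LIFO — newest first]: 130 @ $31 = $4,030
Total COGS = $18,663 + $25,347 + $4,030 = $48,040
Ending inventory: 181 @ $23 + 5 @ $31 = $4,318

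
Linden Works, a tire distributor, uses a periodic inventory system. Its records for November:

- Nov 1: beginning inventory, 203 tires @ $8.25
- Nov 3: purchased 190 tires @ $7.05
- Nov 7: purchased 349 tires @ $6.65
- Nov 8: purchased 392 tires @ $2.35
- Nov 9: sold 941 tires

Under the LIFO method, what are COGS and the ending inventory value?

Nov 9, 941 sold [LIFO — newest first]: 392 @ $2.35 + 349 @ $6.65 + 190 @ $7.05 + 10 @ $8.25 = $4,664.05
Ending inventory: 193 @ $8.25 = $1,592.25
Check: goods available $6,256.30 = COGS $4,664.05 + ending $1,592.25

COGS = $4,664.05; ending inventory = $1,592.25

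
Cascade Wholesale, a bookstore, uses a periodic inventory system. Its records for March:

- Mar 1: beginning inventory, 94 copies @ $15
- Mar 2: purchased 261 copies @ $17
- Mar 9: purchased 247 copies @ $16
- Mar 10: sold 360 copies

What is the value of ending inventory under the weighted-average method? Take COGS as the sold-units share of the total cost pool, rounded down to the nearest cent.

Ending inventory = $3,939.14

Mar 10, sell 360: 360/602 × $9,799.00 → $5,859.86
Ending inventory (cost pool remaining) = $3,939.14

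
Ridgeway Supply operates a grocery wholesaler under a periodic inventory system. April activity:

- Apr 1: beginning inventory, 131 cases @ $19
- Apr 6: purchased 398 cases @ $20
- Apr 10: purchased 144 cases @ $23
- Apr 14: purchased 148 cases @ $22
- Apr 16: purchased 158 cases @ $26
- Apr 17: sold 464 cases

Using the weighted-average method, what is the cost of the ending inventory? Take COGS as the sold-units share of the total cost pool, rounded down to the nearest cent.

Apr 17, sell 464: 464/979 × $21,125.00 → $10,012.25
Ending inventory (cost pool remaining) = $11,112.75

Ending inventory = $11,112.75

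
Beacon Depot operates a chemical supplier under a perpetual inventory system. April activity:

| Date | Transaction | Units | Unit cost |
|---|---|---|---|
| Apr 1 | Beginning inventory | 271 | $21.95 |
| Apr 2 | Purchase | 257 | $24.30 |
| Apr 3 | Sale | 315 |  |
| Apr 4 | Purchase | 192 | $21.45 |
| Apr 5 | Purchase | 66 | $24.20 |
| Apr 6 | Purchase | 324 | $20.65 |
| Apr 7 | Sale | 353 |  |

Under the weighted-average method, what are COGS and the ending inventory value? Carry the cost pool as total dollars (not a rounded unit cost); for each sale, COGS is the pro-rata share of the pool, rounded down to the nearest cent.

After Apr 1: 271 on hand, pool $5,948.45 (≈ $21.9500 each)
After Apr 2: 528 on hand, pool $12,193.55 (≈ $23.0938 each)
Apr 3, sell 315: 315/528 × $12,193.55 → $7,274.56
After Apr 4: 405 on hand, pool $9,037.39 (≈ $22.3145 each)
After Apr 5: 471 on hand, pool $10,634.59 (≈ $22.5787 each)
After Apr 6: 795 on hand, pool $17,325.19 (≈ $21.7927 each)
Apr 7, sell 353: 353/795 × $17,325.19 → $7,692.82
Total COGS = $7,274.56 + $7,692.82 = $14,967.38
Ending inventory (cost pool remaining) = $9,632.37

COGS = $14,967.38; ending inventory = $9,632.37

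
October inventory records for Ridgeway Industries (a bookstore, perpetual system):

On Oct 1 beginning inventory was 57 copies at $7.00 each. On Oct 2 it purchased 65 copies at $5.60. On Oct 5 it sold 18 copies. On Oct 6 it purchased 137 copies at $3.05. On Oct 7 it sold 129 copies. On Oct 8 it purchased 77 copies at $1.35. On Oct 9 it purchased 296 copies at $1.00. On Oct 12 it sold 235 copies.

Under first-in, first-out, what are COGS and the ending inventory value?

Oct 5, 18 sold [FIFO — oldest first]: 18 @ $7.00 = $126.00
Oct 7, 129 sold [FIFO — oldest first]: 39 @ $7.00 + 65 @ $5.60 + 25 @ $3.05 = $713.25
Oct 12, 235 sold [FIFO — oldest first]: 112 @ $3.05 + 77 @ $1.35 + 46 @ $1.00 = $491.55
Total COGS = $126.00 + $713.25 + $491.55 = $1,330.80
Ending inventory: 250 @ $1.00 = $250.00

COGS = $1,330.80; ending inventory = $250.00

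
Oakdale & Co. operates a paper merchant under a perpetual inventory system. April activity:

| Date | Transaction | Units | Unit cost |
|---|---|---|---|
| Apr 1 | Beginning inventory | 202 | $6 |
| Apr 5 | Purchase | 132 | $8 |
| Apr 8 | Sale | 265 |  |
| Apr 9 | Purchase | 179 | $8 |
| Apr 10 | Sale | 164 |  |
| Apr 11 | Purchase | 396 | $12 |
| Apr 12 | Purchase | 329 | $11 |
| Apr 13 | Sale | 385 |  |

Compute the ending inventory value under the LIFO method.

Ending inventory = $4,614

Apr 8, 265 sold [LIFO — newest first]: 132 @ $8 + 133 @ $6 = $1,854
Apr 10, 164 sold [LIFO — newest first]: 164 @ $8 = $1,312
Apr 13, 385 sold [LIFO — newest first]: 329 @ $11 + 56 @ $12 = $4,291
Total COGS = $1,854 + $1,312 + $4,291 = $7,457
Ending inventory: 69 @ $6 + 15 @ $8 + 340 @ $12 = $4,614
Check: goods available $12,071 = COGS $7,457 + ending $4,614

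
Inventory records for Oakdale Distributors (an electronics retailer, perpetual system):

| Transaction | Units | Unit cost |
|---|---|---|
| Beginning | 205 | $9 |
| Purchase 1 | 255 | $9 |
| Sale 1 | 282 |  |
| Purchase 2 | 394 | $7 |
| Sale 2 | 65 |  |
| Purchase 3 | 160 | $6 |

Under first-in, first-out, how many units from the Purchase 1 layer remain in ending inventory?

Sale 1 (282) [FIFO — oldest first]: 205 @ $9 + 77 @ $9 = $2,538
Sale 2 (65) [FIFO — oldest first]: 65 @ $9 = $585
Total COGS = $2,538 + $585 = $3,123
Ending inventory: 113 @ $9 + 394 @ $7 + 160 @ $6 = $4,735
Check: goods available $7,858 = COGS $3,123 + ending $4,735

113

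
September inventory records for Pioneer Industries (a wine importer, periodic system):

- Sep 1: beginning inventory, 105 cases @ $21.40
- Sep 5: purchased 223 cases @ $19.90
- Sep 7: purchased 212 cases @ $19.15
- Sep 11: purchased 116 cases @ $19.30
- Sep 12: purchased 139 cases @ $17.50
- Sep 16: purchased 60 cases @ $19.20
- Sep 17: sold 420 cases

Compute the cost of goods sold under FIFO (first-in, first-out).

Sep 17, 420 sold [FIFO — oldest first]: 105 @ $21.40 + 223 @ $19.90 + 92 @ $19.15 = $8,446.50
Ending inventory: 120 @ $19.15 + 116 @ $19.30 + 139 @ $17.50 + 60 @ $19.20 = $8,121.30

COGS = $8,446.50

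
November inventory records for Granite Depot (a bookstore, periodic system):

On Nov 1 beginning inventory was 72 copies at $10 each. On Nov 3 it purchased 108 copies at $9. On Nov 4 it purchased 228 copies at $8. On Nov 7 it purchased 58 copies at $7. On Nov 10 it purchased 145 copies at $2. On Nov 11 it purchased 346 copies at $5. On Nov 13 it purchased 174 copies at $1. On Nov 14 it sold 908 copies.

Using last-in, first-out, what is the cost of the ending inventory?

Nov 14, 908 sold [LIFO — newest first]: 174 @ $1 + 346 @ $5 + 145 @ $2 + 58 @ $7 + 185 @ $8 = $4,080
Ending inventory: 72 @ $10 + 108 @ $9 + 43 @ $8 = $2,036

Ending inventory = $2,036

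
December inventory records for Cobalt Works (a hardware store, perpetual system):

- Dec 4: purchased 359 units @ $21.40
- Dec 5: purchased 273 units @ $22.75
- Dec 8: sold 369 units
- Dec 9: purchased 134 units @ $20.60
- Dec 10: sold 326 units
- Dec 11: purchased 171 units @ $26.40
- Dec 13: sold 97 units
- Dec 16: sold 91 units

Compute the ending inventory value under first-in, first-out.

Dec 8, 369 sold [FIFO — oldest first]: 359 @ $21.40 + 10 @ $22.75 = $7,910.10
Dec 10, 326 sold [FIFO — oldest first]: 263 @ $22.75 + 63 @ $20.60 = $7,281.05
Dec 13, 97 sold [FIFO — oldest first]: 71 @ $20.60 + 26 @ $26.40 = $2,149.00
Dec 16, 91 sold [FIFO — oldest first]: 91 @ $26.40 = $2,402.40
Total COGS = $7,910.10 + $7,281.05 + $2,149.00 + $2,402.40 = $19,742.55
Ending inventory: 54 @ $26.40 = $1,425.60
Check: goods available $21,168.15 = COGS $19,742.55 + ending $1,425.60

Ending inventory = $1,425.60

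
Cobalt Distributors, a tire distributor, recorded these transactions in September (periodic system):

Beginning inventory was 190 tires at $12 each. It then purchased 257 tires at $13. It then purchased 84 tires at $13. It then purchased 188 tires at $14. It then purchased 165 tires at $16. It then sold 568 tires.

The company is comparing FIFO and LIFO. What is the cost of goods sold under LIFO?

FIFO COGS: 190 @ $12 + 257 @ $13 + 84 @ $13 + 37 @ $14 = $7,231
LIFO COGS: 165 @ $16 + 188 @ $14 + 84 @ $13 + 131 @ $13 = $8,067

COGS = $8,067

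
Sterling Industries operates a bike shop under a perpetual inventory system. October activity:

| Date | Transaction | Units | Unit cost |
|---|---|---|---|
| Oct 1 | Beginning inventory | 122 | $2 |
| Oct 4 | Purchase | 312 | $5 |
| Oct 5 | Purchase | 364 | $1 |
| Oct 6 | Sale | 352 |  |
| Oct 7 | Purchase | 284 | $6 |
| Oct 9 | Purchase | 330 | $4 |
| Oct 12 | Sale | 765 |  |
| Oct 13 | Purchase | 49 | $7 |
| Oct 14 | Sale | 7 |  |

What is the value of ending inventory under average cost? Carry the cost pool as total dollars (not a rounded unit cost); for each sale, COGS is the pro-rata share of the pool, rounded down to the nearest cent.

Ending inventory = $1,490.85

After Oct 1: 122 on hand, pool $244.00 (≈ $2.0000 each)
After Oct 4: 434 on hand, pool $1,804.00 (≈ $4.1567 each)
After Oct 5: 798 on hand, pool $2,168.00 (≈ $2.7168 each)
Oct 6, sell 352: 352/798 × $2,168.00 → $956.31
After Oct 7: 730 on hand, pool $2,915.69 (≈ $3.9941 each)
After Oct 9: 1060 on hand, pool $4,235.69 (≈ $3.9959 each)
Oct 12, sell 765: 765/1060 × $4,235.69 → $3,056.88
After Oct 13: 344 on hand, pool $1,521.81 (≈ $4.4239 each)
Oct 14, sell 7: 7/344 × $1,521.81 → $30.96
Total COGS = $956.31 + $3,056.88 + $30.96 = $4,044.15
Ending inventory (cost pool remaining) = $1,490.85
Check: goods available $5,535.00 = COGS $4,044.15 + ending $1,490.85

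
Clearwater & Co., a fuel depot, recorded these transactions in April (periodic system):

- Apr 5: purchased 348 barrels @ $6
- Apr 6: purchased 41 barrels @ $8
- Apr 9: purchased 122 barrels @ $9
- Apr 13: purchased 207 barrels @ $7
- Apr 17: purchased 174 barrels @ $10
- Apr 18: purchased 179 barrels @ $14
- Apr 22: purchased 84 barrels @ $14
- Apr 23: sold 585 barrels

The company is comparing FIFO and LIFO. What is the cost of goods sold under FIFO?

COGS = $4,032

FIFO COGS: 348 @ $6 + 41 @ $8 + 122 @ $9 + 74 @ $7 = $4,032
LIFO COGS: 84 @ $14 + 179 @ $14 + 174 @ $10 + 148 @ $7 = $6,458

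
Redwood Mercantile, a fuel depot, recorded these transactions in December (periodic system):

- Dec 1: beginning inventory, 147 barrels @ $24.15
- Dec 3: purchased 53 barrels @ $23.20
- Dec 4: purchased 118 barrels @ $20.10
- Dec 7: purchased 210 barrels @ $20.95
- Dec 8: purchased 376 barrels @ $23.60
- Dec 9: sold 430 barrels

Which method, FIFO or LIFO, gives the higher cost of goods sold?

FIFO COGS: 147 @ $24.15 + 53 @ $23.20 + 118 @ $20.10 + 112 @ $20.95 = $9,497.85
LIFO COGS: 376 @ $23.60 + 54 @ $20.95 = $10,004.90

LIFO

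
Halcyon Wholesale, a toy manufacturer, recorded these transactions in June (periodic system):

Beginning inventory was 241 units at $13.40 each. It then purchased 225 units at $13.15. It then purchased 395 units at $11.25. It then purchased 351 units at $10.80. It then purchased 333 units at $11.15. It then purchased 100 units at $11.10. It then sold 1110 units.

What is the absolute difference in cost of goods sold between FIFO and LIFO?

FIFO COGS: 241 @ $13.40 + 225 @ $13.15 + 395 @ $11.25 + 249 @ $10.80 = $13,321.10
LIFO COGS: 100 @ $11.10 + 333 @ $11.15 + 351 @ $10.80 + 326 @ $11.25 = $12,281.25
Difference = |$13,321.10 − $12,281.25| = $1,039.85

$1,039.85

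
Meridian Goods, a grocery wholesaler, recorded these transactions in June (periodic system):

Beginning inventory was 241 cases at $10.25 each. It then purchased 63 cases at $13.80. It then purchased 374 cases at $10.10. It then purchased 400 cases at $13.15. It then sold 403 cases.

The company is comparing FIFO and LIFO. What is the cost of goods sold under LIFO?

COGS = $5,290.30

FIFO COGS: 241 @ $10.25 + 63 @ $13.80 + 99 @ $10.10 = $4,339.55
LIFO COGS: 400 @ $13.15 + 3 @ $10.10 = $5,290.30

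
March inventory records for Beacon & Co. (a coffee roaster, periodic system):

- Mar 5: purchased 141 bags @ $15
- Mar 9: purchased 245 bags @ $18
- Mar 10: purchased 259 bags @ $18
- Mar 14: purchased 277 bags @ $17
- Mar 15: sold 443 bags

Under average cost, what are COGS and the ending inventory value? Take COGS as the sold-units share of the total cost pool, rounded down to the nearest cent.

Mar 15, sell 443: 443/922 × $15,896.00 → $7,637.66
Ending inventory (cost pool remaining) = $8,258.34
Check: goods available $15,896.00 = COGS $7,637.66 + ending $8,258.34

COGS = $7,637.66; ending inventory = $8,258.34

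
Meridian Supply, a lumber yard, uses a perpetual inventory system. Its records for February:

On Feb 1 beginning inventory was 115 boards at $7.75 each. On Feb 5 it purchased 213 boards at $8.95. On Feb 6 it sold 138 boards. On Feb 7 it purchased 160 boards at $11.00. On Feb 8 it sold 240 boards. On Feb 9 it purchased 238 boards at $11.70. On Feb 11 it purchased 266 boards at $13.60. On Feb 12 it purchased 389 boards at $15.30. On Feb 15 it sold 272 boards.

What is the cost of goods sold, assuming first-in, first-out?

COGS = $6,453.00

Feb 6, 138 sold [FIFO — oldest first]: 115 @ $7.75 + 23 @ $8.95 = $1,097.10
Feb 8, 240 sold [FIFO — oldest first]: 190 @ $8.95 + 50 @ $11.00 = $2,250.50
Feb 15, 272 sold [FIFO — oldest first]: 110 @ $11.00 + 162 @ $11.70 = $3,105.40
Total COGS = $1,097.10 + $2,250.50 + $3,105.40 = $6,453.00
Ending inventory: 76 @ $11.70 + 266 @ $13.60 + 389 @ $15.30 = $10,458.50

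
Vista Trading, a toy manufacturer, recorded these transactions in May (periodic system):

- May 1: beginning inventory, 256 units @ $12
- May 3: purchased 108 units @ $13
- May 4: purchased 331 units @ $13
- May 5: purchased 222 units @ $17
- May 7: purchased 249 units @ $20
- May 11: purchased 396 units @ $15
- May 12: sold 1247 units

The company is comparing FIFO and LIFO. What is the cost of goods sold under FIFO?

FIFO COGS: 256 @ $12 + 108 @ $13 + 331 @ $13 + 222 @ $17 + 249 @ $20 + 81 @ $15 = $18,748
LIFO COGS: 396 @ $15 + 249 @ $20 + 222 @ $17 + 331 @ $13 + 49 @ $13 = $19,634

COGS = $18,748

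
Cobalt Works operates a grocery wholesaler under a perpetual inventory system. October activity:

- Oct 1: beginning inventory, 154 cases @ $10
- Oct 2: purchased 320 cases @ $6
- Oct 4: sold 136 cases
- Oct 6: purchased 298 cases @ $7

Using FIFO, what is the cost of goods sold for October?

COGS = $1,360

Oct 4, 136 sold [FIFO — oldest first]: 136 @ $10 = $1,360
Ending inventory: 18 @ $10 + 320 @ $6 + 298 @ $7 = $4,186
Check: goods available $5,546 = COGS $1,360 + ending $4,186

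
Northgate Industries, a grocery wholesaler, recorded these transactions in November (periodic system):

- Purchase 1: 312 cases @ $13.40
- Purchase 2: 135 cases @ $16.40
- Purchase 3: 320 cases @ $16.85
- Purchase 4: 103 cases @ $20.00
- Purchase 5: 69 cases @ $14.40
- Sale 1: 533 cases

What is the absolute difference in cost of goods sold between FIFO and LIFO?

$1,274.10

FIFO COGS: 312 @ $13.40 + 135 @ $16.40 + 86 @ $16.85 = $7,843.90
LIFO COGS: 69 @ $14.40 + 103 @ $20.00 + 320 @ $16.85 + 41 @ $16.40 = $9,118.00
Difference = |$7,843.90 − $9,118.00| = $1,274.10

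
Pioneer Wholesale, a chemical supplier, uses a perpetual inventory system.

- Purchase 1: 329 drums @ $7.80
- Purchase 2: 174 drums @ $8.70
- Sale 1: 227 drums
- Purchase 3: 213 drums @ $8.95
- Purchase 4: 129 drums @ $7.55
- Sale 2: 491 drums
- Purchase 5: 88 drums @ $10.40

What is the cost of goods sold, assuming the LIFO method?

Sale 1 (227) [LIFO — newest first]: 174 @ $8.70 + 53 @ $7.80 = $1,927.20
Sale 2 (491) [LIFO — newest first]: 129 @ $7.55 + 213 @ $8.95 + 149 @ $7.80 = $4,042.50
Total COGS = $1,927.20 + $4,042.50 = $5,969.70
Ending inventory: 127 @ $7.80 + 88 @ $10.40 = $1,905.80

COGS = $5,969.70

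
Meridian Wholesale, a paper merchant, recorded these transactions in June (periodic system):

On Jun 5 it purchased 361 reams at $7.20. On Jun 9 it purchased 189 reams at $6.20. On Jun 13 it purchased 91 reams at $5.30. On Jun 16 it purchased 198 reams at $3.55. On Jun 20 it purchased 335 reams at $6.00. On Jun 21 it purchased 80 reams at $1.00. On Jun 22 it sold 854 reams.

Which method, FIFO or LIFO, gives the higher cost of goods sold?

FIFO COGS: 361 @ $7.20 + 189 @ $6.20 + 91 @ $5.30 + 198 @ $3.55 + 15 @ $6.00 = $5,046.20
LIFO COGS: 80 @ $1.00 + 335 @ $6.00 + 198 @ $3.55 + 91 @ $5.30 + 150 @ $6.20 = $4,205.20

FIFO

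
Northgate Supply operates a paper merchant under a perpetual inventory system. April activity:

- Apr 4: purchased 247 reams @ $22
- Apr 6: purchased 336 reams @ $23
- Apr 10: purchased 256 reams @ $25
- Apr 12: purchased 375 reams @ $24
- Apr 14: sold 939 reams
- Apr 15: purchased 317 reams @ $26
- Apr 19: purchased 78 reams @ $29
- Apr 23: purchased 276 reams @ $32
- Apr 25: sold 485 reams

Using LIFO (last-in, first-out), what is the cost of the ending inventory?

Ending inventory = $10,914

Apr 14, 939 sold [LIFO — newest first]: 375 @ $24 + 256 @ $25 + 308 @ $23 = $22,484
Apr 25, 485 sold [LIFO — newest first]: 276 @ $32 + 78 @ $29 + 131 @ $26 = $14,500
Total COGS = $22,484 + $14,500 = $36,984
Ending inventory: 247 @ $22 + 28 @ $23 + 186 @ $26 = $10,914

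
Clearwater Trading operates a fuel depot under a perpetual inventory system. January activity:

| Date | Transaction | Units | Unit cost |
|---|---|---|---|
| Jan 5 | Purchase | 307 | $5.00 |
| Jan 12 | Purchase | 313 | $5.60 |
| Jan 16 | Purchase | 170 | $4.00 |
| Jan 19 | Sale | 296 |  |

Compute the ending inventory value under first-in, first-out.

Ending inventory = $2,487.80

Jan 19, 296 sold [FIFO — oldest first]: 296 @ $5.00 = $1,480.00
Ending inventory: 11 @ $5.00 + 313 @ $5.60 + 170 @ $4.00 = $2,487.80
Check: goods available $3,967.80 = COGS $1,480.00 + ending $2,487.80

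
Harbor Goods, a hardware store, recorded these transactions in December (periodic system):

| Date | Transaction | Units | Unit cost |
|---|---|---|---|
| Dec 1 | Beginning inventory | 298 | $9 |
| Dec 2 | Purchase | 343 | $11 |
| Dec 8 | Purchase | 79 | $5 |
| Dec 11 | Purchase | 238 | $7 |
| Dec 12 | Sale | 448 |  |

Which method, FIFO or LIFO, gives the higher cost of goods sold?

FIFO COGS: 298 @ $9 + 150 @ $11 = $4,332
LIFO COGS: 238 @ $7 + 79 @ $5 + 131 @ $11 = $3,502

FIFO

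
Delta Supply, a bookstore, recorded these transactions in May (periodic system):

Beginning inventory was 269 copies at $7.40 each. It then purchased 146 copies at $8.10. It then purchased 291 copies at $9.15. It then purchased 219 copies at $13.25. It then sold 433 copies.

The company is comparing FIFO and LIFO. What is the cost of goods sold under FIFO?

FIFO COGS: 269 @ $7.40 + 146 @ $8.10 + 18 @ $9.15 = $3,337.90
LIFO COGS: 219 @ $13.25 + 214 @ $9.15 = $4,859.85

COGS = $3,337.90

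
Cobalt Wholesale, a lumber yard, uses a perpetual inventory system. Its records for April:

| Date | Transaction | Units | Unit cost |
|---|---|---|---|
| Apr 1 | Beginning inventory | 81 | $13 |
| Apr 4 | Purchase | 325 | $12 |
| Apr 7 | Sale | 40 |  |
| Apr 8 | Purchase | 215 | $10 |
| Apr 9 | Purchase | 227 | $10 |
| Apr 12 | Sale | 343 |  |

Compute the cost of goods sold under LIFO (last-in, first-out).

Apr 7, 40 sold [LIFO — newest first]: 40 @ $12 = $480
Apr 12, 343 sold [LIFO — newest first]: 227 @ $10 + 116 @ $10 = $3,430
Total COGS = $480 + $3,430 = $3,910
Ending inventory: 81 @ $13 + 285 @ $12 + 99 @ $10 = $5,463

COGS = $3,910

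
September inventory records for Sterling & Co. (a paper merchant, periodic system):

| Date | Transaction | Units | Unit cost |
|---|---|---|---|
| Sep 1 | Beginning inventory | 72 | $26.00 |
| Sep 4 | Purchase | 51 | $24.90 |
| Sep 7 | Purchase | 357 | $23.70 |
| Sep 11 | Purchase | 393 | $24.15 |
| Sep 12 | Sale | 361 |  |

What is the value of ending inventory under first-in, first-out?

Sep 12, 361 sold [FIFO — oldest first]: 72 @ $26.00 + 51 @ $24.90 + 238 @ $23.70 = $8,782.50
Ending inventory: 119 @ $23.70 + 393 @ $24.15 = $12,311.25
Check: goods available $21,093.75 = COGS $8,782.50 + ending $12,311.25

Ending inventory = $12,311.25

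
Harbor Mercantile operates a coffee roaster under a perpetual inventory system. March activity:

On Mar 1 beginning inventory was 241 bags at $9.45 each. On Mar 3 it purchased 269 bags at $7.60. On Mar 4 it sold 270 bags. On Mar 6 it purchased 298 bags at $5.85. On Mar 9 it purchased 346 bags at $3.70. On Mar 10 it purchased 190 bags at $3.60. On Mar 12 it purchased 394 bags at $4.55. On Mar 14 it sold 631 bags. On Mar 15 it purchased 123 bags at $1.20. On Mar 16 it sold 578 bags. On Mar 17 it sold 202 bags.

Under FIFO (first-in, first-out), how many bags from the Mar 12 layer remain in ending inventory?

57

Mar 4, 270 sold [FIFO — oldest first]: 241 @ $9.45 + 29 @ $7.60 = $2,497.85
Mar 14, 631 sold [FIFO — oldest first]: 240 @ $7.60 + 298 @ $5.85 + 93 @ $3.70 = $3,911.40
Mar 16, 578 sold [FIFO — oldest first]: 253 @ $3.70 + 190 @ $3.60 + 135 @ $4.55 = $2,234.35
Mar 17, 202 sold [FIFO — oldest first]: 202 @ $4.55 = $919.10
Total COGS = $2,497.85 + $3,911.40 + $2,234.35 + $919.10 = $9,562.70
Ending inventory: 57 @ $4.55 + 123 @ $1.20 = $406.95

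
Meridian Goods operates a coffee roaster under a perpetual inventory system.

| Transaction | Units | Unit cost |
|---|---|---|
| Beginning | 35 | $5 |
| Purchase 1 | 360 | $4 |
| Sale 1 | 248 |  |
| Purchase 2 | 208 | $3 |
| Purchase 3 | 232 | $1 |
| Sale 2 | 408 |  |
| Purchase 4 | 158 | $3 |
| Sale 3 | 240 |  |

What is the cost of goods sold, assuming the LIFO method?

Sale 1 (248) [LIFO — newest first]: 248 @ $4 = $992
Sale 2 (408) [LIFO — newest first]: 232 @ $1 + 176 @ $3 = $760
Sale 3 (240) [LIFO — newest first]: 158 @ $3 + 32 @ $3 + 50 @ $4 = $770
Total COGS = $992 + $760 + $770 = $2,522
Ending inventory: 35 @ $5 + 62 @ $4 = $423

COGS = $2,522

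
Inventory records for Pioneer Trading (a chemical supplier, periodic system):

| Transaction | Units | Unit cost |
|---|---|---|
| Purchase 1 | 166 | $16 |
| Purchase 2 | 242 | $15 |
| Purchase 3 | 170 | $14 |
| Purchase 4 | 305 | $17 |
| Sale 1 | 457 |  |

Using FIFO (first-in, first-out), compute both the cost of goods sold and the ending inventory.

COGS = $6,972; ending inventory = $6,879

Sale 1 (457) [FIFO — oldest first]: 166 @ $16 + 242 @ $15 + 49 @ $14 = $6,972
Ending inventory: 121 @ $14 + 305 @ $17 = $6,879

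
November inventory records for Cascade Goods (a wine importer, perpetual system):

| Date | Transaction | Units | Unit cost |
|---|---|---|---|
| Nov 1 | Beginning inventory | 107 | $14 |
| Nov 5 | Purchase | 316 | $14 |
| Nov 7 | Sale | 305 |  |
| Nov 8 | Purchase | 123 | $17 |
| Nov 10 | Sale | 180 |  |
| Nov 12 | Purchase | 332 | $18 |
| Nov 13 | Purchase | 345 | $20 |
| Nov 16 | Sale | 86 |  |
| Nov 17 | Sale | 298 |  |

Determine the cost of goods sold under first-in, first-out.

COGS = $13,827

Nov 7, 305 sold [FIFO — oldest first]: 107 @ $14 + 198 @ $14 = $4,270
Nov 10, 180 sold [FIFO — oldest first]: 118 @ $14 + 62 @ $17 = $2,706
Nov 16, 86 sold [FIFO — oldest first]: 61 @ $17 + 25 @ $18 = $1,487
Nov 17, 298 sold [FIFO — oldest first]: 298 @ $18 = $5,364
Total COGS = $4,270 + $2,706 + $1,487 + $5,364 = $13,827
Ending inventory: 9 @ $18 + 345 @ $20 = $7,062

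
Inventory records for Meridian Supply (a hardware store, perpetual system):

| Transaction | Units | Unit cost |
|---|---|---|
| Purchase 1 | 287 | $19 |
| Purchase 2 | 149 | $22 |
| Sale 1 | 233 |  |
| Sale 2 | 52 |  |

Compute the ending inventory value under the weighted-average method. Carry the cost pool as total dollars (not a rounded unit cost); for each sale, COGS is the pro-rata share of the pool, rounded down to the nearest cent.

Ending inventory = $3,023.82

After Purchase 1: 287 on hand, pool $5,453.00 (≈ $19.0000 each)
After Purchase 2: 436 on hand, pool $8,731.00 (≈ $20.0252 each)
Sale 1, sell 233: 233/436 × $8,731.00 → $4,665.87
Sale 2, sell 52: 52/203 × $4,065.13 → $1,041.31
Total COGS = $4,665.87 + $1,041.31 = $5,707.18
Ending inventory (cost pool remaining) = $3,023.82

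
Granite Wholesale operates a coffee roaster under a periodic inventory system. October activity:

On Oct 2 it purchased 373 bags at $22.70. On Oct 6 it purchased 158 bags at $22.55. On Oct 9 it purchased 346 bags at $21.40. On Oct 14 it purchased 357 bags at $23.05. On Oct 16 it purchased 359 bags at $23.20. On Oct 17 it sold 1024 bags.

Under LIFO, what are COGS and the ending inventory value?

COGS = $23,148.85; ending inventory = $12,843.20

Oct 17, 1024 sold [LIFO — newest first]: 359 @ $23.20 + 357 @ $23.05 + 308 @ $21.40 = $23,148.85
Ending inventory: 373 @ $22.70 + 158 @ $22.55 + 38 @ $21.40 = $12,843.20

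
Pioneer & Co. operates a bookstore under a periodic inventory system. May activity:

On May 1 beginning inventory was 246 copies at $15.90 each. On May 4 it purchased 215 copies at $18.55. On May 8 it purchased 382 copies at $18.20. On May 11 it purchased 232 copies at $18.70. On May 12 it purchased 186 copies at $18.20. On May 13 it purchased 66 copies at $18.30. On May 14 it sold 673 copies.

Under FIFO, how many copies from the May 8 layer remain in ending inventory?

170

May 14, 673 sold [FIFO — oldest first]: 246 @ $15.90 + 215 @ $18.55 + 212 @ $18.20 = $11,758.05
Ending inventory: 170 @ $18.20 + 232 @ $18.70 + 186 @ $18.20 + 66 @ $18.30 = $12,025.40
Check: goods available $23,783.45 = COGS $11,758.05 + ending $12,025.40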